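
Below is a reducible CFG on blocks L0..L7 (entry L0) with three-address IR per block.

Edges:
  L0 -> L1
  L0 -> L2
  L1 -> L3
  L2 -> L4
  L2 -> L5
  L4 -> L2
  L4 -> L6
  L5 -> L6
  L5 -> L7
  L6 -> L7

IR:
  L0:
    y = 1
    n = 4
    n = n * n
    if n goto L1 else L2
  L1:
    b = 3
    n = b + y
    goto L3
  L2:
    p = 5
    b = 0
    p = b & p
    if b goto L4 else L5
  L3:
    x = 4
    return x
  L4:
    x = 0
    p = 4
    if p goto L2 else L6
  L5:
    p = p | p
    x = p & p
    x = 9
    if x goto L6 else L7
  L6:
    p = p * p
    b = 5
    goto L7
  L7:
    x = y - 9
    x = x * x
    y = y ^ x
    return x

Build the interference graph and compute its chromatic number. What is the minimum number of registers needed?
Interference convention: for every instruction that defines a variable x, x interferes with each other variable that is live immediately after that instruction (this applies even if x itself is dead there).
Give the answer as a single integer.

Block summaries:
  L0: {n,y} / ∅
  L1: {b,n} / {y}
  L2: {b,p} / ∅
  L3: {x} / ∅
  L4: {p,x} / ∅
  L5: {p,x} / {p}
  L6: {b,p} / {p}
  L7: {x,y} / {y}

Liveness:
  L0 li=∅ lo={y}
  L1 li={y} lo=∅
  L2 li={y} lo={p,y}
  L3 li=∅ lo=∅
  L4 li={y} lo={p,y}
  L5 li={p,y} lo={p,y}
  L6 li={p,y} lo={y}
  L7 li={y} lo=∅

Interference:
  b: {p,y}
  n: {y}
  p: {b,x,y}
  x: {p,y}
  y: {b,n,p,x}

Registers:
  {b,p,y} pairwise interfere (3-clique) ⇒ χ ≥ 3
  assign b→r2 n→r1 p→r1 x→r2 y→r0 — no edge inside a register ⇒ χ ≤ 3
  χ = 3

Answer: 3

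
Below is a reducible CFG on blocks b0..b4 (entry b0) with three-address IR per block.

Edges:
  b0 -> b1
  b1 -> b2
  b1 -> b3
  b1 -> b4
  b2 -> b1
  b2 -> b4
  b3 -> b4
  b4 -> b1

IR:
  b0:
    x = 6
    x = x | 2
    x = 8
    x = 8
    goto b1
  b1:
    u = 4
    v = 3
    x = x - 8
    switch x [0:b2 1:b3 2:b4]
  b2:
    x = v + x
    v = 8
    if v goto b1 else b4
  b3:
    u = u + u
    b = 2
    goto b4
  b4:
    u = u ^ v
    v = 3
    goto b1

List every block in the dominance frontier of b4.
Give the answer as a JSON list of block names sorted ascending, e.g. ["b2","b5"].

Answer: ["b1"]

Working:
idom tree: b1←b0 b2←b1 b3←b1 b4←b1
Dom∩ at merges:
  b1: preds {b0,b2,b4}: {b0} ∩ {b0,b1,b2} ∩ {b0,b1,b4} = {b0}; idom=b0
  b4: preds {b1,b2,b3}: {b0,b1} ∩ {b0,b1,b2} ∩ {b0,b1,b3} = {b0,b1}; idom=b1

Frontier:
  join b1 pred b0: · stop@b0
  join b1 pred b2: b2→b1 stop@b0
  join b1 pred b4: b4→b1 stop@b0
  join b4 pred b1: · stop@b1
  join b4 pred b2: b2 stop@b1
  join b4 pred b3: b3 stop@b1
  b0 → ∅
  b1 → {b1}
  b2 → {b1,b4}
  b3 → {b4}
  b4 → {b1}

DF(b4) = ["b1"]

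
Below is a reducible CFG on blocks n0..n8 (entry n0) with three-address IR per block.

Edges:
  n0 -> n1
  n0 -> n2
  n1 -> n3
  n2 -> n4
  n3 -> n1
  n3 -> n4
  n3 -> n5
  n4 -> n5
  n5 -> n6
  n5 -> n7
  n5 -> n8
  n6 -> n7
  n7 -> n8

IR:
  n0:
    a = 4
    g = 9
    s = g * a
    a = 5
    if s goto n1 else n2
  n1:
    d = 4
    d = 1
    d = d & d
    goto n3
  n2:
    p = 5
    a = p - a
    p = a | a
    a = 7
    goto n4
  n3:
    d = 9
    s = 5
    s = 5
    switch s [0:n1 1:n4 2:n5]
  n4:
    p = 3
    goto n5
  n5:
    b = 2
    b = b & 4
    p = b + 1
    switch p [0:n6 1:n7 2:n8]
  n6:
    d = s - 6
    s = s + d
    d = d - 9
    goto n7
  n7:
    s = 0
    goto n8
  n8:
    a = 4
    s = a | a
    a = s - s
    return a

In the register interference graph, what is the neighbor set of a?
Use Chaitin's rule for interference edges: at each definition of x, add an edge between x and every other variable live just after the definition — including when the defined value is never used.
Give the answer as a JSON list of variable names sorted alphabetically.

Answer: ["g", "p", "s"]

Derivation:
Per-block:
  n0: def={a,g,s} ue=∅
  n1: def={d} ue=∅
  n2: def={a,p} ue={a}
  n3: def={d,s} ue=∅
  n4: def={p} ue=∅
  n5: def={b,p} ue=∅
  n6: def={d,s} ue={s}
  n7: def={s} ue=∅
  n8: def={a,s} ue=∅

Backward fixpoint:
  live n0: ∅→{a,s}
  live n1: ∅→∅
  live n2: {a,s}→{s}
  live n3: ∅→{s}
  live n4: {s}→{s}
  live n5: {s}→{s}
  live n6: {s}→∅
  live n7: ∅→∅
  live n8: ∅→∅

Interfere edges:
  a — {g,p,s}
  b — {s}
  d — {s}
  g — {a}
  p — {a,s}
  s — {a,b,d,p}

N(a) = ["g", "p", "s"]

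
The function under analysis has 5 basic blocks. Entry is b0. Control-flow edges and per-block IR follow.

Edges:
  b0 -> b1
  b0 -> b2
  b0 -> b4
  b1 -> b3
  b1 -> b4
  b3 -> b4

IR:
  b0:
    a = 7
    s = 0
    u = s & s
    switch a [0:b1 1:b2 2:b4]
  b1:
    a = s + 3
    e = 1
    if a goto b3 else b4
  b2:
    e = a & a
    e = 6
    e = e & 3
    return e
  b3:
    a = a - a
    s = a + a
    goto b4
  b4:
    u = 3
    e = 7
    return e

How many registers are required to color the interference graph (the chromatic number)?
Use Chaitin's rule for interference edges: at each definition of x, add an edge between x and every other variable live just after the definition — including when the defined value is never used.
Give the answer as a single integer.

Answer: 3

Derivation:
def/use:
  b0 def {a,s,u} use ∅
  b1 def {a,e} use {s}
  b2 def {e} use {a}
  b3 def {a,s} use {a}
  b4 def {e,u} use ∅

Liveness:
  b0 li=∅ lo={a,s}
  b1 li={s} lo={a}
  b2 li={a} lo=∅
  b3 li={a} lo=∅
  b4 li=∅ lo=∅

Interference:
  a↔{e,s,u}
  e↔{a}
  s↔{a,u}
  u↔{a,s}

Registers:
  lower bound: {a,s,u} mutually conflict ⇒ χ ≥ 3
  assign a→r0 e→r1 s→r1 u→r2 — no edge inside a register ⇒ χ ≤ 3
  χ = 3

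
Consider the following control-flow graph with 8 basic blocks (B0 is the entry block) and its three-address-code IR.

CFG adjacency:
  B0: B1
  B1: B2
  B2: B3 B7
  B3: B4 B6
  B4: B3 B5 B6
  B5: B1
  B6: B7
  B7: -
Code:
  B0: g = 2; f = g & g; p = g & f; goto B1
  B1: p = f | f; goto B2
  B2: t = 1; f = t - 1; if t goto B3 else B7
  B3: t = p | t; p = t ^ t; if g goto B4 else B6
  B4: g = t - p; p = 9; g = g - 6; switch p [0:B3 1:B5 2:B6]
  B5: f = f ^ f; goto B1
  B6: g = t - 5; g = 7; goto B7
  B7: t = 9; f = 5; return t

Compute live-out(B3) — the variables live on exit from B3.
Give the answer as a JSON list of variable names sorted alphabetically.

def/use:
  B0: {f,g,p} / ∅
  B1: {p} / {f}
  B2: {f,t} / ∅
  B3: {p,t} / {g,p,t}
  B4: {g,p} / {p,t}
  B5: {f} / {f}
  B6: {g} / {t}
  B7: {f,t} / ∅

Liveness:
  live B0: ∅→{f,g}
  live B1: {f,g}→{g,p}
  live B2: {g,p}→{f,g,p,t}
  live B3: {f,g,p,t}→{f,p,t}
  live B4: {f,p,t}→{f,g,p,t}
  live B5: {f,g}→{f,g}
  live B6: {t}→∅
  live B7: ∅→∅

live-out(B3) = ["f", "p", "t"]

Answer: ["f", "p", "t"]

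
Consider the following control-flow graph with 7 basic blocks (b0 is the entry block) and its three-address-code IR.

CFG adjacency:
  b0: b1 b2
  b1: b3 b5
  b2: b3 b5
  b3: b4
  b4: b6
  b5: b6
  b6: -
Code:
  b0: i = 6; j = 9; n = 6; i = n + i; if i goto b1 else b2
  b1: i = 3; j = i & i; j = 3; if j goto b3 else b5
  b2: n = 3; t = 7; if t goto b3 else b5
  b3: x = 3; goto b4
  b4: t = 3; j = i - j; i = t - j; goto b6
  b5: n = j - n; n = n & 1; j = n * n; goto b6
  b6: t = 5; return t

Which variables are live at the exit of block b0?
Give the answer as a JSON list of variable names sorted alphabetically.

Per-block:
  b0: def={i,j,n} ue=∅
  b1: def={i,j} ue=∅
  b2: def={n,t} ue=∅
  b3: def={x} ue=∅
  b4: def={i,j,t} ue={i,j}
  b5: def={j,n} ue={j,n}
  b6: def={t} ue=∅

Liveness:
  b0 li=∅ lo={i,j,n}
  b1 li={n} lo={i,j,n}
  b2 li={i,j} lo={i,j,n}
  b3 li={i,j} lo={i,j}
  b4 li={i,j} lo=∅
  b5 li={j,n} lo=∅
  b6 li=∅ lo=∅

live-out(b0) = ["i", "j", "n"]

Answer: ["i", "j", "n"]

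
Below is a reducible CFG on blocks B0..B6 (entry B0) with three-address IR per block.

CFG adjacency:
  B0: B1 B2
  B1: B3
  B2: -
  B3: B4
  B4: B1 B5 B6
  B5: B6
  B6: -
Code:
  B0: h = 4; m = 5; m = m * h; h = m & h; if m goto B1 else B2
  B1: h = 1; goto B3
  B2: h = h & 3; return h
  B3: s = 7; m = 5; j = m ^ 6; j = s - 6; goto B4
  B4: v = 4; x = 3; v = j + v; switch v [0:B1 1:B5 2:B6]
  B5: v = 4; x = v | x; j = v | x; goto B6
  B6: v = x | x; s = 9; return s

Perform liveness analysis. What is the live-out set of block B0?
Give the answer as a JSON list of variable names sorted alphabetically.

Answer: ["h"]

Derivation:
Block summaries:
  B0: {h,m} / ∅
  B1: {h} / ∅
  B2: {h} / {h}
  B3: {j,m,s} / ∅
  B4: {v,x} / {j}
  B5: {j,v,x} / {x}
  B6: {s,v} / {x}

Live sets:
  B0 li=∅ lo={h}
  B1 li=∅ lo=∅
  B2 li={h} lo=∅
  B3 li=∅ lo={j}
  B4 li={j} lo={x}
  B5 li={x} lo={x}
  B6 li={x} lo=∅

live-out(B0) = ["h"]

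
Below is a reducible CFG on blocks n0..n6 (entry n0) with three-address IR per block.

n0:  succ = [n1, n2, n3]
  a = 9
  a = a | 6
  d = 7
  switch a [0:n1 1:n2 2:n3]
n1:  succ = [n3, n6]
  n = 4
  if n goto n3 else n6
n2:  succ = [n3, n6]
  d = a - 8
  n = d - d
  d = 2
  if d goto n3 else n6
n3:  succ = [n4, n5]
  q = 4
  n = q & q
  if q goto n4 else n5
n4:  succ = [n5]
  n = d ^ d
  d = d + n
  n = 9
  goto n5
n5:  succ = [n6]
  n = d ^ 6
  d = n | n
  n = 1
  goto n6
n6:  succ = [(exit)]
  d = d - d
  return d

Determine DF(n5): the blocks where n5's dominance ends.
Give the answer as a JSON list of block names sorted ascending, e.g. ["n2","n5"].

Answer: ["n6"]

Working:
idom tree: n1←n0 n2←n0 n3←n0 n4←n3 n5←n3 n6←n0
Dom∩ at merges:
  n3: preds {n0,n1,n2}: {n0} ∩ {n0,n1} ∩ {n0,n2} = {n0}; idom=n0
  n5: preds {n3,n4}: {n0,n3} ∩ {n0,n3,n4} = {n0,n3}; idom=n3
  n6: preds {n1,n2,n5}: {n0,n1} ∩ {n0,n2} ∩ {n0,n3,n5} = {n0}; idom=n0

Frontier:
  join n3 pred n0: · stop@n0
  join n3 pred n1: n1 stop@n0
  join n3 pred n2: n2 stop@n0
  join n5 pred n3: · stop@n3
  join n5 pred n4: n4 stop@n3
  join n6 pred n1: n1 stop@n0
  join n6 pred n2: n2 stop@n0
  join n6 pred n5: n5→n3 stop@n0
  n0: DF=∅
  n1: DF={n3,n6}
  n2: DF={n3,n6}
  n3: DF={n6}
  n4: DF={n5}
  n5: DF={n6}
  n6: DF=∅

DF(n5) = ["n6"]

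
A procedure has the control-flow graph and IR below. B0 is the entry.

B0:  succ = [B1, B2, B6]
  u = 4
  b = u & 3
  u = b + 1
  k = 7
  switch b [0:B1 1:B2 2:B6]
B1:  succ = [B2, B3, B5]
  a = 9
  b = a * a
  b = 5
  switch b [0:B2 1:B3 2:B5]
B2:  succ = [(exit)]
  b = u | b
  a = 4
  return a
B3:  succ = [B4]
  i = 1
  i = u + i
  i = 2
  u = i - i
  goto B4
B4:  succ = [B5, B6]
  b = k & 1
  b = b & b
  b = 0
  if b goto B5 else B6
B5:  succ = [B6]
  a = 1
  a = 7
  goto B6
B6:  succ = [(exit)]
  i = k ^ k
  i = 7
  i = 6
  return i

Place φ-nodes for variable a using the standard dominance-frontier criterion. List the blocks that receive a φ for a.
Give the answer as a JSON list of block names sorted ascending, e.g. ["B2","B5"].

idom tree: B1←B0 B2←B0 B3←B1 B4←B3 B5←B1 B6←B0
Join-block Dom:
  B2: preds {B0,B1}: {B0} ∩ {B0,B1} = {B0}; idom=B0
  B5: preds {B1,B4}: {B0,B1} ∩ {B0,B1,B3,B4} = {B0,B1}; idom=B1
  B6: preds {B0,B4,B5}: {B0} ∩ {B0,B1,B3,B4} ∩ {B0,B1,B5} = {B0}; idom=B0

Frontier:
  join B2 pred B0: · stop@B0
  join B2 pred B1: B1 stop@B0
  join B5 pred B1: · stop@B1
  join B5 pred B4: B4→B3 stop@B1
  join B6 pred B0: · stop@B0
  join B6 pred B4: B4→B3→B1 stop@B0
  join B6 pred B5: B5→B1 stop@B0
  B0: DF=∅
  B1: DF={B2,B6}
  B2: DF=∅
  B3: DF={B5,B6}
  B4: DF={B5,B6}
  B5: DF={B6}
  B6: DF=∅

φ for a: defs {B1,B2,B5}
  DF⁺ = {B2,B6}

Answer: ["B2", "B6"]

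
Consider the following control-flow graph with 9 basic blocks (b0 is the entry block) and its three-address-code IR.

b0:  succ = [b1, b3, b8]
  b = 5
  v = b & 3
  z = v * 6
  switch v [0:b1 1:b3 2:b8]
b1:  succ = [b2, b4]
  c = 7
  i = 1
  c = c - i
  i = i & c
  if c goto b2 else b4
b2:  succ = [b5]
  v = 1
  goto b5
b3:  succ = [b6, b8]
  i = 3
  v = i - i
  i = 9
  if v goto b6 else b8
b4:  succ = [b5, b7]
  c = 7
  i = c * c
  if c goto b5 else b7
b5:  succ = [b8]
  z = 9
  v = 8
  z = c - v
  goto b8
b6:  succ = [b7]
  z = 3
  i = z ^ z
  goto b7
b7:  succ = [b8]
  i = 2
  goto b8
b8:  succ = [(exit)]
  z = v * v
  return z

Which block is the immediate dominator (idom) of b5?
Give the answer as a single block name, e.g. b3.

Answer: b1

Analysis:
idom tree: b1←b0 b2←b1 b3←b0 b4←b1 b5←b1 b6←b3 b7←b0 b8←b0
Dom∩ at merges:
  b5: preds {b2,b4}: {b0,b1,b2} ∩ {b0,b1,b4} = {b0,b1}; idom=b1
  b7: preds {b4,b6}: {b0,b1,b4} ∩ {b0,b3,b6} = {b0}; idom=b0
  b8: preds {b0,b3,b5,b7}: {b0} ∩ {b0,b3} ∩ {b0,b1,b5} ∩ {b0,b7} = {b0}; idom=b0

idom(b5) = b1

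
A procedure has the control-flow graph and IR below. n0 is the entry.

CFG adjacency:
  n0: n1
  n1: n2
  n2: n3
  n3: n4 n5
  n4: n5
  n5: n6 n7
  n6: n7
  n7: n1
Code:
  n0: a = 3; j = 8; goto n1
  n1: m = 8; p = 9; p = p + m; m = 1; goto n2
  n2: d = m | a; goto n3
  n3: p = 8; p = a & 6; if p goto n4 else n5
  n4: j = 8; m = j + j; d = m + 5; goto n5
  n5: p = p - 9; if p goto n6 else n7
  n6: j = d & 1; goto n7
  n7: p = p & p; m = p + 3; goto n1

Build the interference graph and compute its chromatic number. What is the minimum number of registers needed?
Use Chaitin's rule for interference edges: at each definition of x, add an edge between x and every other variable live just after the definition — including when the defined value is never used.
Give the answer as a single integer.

Answer: 3

Derivation:
Block summaries:
  n0: def={a,j} ue=∅
  n1: def={m,p} ue=∅
  n2: def={d} ue={a,m}
  n3: def={p} ue={a}
  n4: def={d,j,m} ue=∅
  n5: def={p} ue={p}
  n6: def={j} ue={d}
  n7: def={m,p} ue={p}

Liveness:
  n0 li=∅ lo={a}
  n1 li={a} lo={a,m}
  n2 li={a,m} lo={a,d}
  n3 li={a,d} lo={a,d,p}
  n4 li={a,p} lo={a,d,p}
  n5 li={a,d,p} lo={a,d,p}
  n6 li={a,d,p} lo={a,p}
  n7 li={a,p} lo={a}

Interference:
  a — {d,j,m,p}
  d — {a,p}
  j — {a,p}
  m — {a,p}
  p — {a,d,j,m}

Registers:
  {a,d,p} pairwise interfere (3-clique) ⇒ χ ≥ 3
  3-colouring: c0={a}  c1={p}  c2={d,j,m}
  χ = 3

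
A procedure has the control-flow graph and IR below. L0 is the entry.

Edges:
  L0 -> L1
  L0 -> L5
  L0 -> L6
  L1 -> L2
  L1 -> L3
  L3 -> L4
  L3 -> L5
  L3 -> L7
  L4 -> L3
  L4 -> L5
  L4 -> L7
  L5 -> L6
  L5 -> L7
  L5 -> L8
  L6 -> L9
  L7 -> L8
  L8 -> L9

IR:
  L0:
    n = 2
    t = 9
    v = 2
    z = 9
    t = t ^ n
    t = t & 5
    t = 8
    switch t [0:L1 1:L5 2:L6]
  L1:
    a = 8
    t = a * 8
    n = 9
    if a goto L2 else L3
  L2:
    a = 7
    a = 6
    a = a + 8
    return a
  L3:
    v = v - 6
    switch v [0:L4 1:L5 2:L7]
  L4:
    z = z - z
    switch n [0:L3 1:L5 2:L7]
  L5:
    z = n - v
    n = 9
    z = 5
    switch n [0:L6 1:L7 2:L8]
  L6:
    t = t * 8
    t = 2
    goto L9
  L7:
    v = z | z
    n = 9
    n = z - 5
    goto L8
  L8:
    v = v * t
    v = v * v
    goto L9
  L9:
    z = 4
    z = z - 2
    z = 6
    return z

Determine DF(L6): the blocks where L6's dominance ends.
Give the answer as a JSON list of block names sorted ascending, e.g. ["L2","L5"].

Answer: ["L9"]

Analysis:
idom tree: L1←L0 L2←L1 L3←L1 L4←L3 L5←L0 L6←L0 L7←L0 L8←L0 L9←L0
Dom at joins:
  L3: preds {L1,L4}: {L0,L1} ∩ {L0,L1,L3,L4} = {L0,L1}; idom=L1
  L5: preds {L0,L3,L4}: {L0} ∩ {L0,L1,L3} ∩ {L0,L1,L3,L4} = {L0}; idom=L0
  L6: preds {L0,L5}: {L0} ∩ {L0,L5} = {L0}; idom=L0
  L7: preds {L3,L4,L5}: {L0,L1,L3} ∩ {L0,L1,L3,L4} ∩ {L0,L5} = {L0}; idom=L0
  L8: preds {L5,L7}: {L0,L5} ∩ {L0,L7} = {L0}; idom=L0
  L9: preds {L6,L8}: {L0,L6} ∩ {L0,L8} = {L0}; idom=L0

DF derivation:
  L3←L1: walk · to L1
  L3←L4: walk L4→L3 to L1
  L5←L0: walk · to L0
  L5←L3: walk L3→L1 to L0
  L5←L4: walk L4→L3→L1 to L0
  L6←L0: walk · to L0
  L6←L5: walk L5 to L0
  L7←L3: walk L3→L1 to L0
  L7←L4: walk L4→L3→L1 to L0
  L7←L5: walk L5 to L0
  L8←L5: walk L5 to L0
  L8←L7: walk L7 to L0
  L9←L6: walk L6 to L0
  L9←L8: walk L8 to L0
  L0: DF=∅
  L1: DF={L5,L7}
  L2: DF=∅
  L3: DF={L3,L5,L7}
  L4: DF={L3,L5,L7}
  L5: DF={L6,L7,L8}
  L6: DF={L9}
  L7: DF={L8}
  L8: DF={L9}
  L9: DF=∅

DF(L6) = ["L9"]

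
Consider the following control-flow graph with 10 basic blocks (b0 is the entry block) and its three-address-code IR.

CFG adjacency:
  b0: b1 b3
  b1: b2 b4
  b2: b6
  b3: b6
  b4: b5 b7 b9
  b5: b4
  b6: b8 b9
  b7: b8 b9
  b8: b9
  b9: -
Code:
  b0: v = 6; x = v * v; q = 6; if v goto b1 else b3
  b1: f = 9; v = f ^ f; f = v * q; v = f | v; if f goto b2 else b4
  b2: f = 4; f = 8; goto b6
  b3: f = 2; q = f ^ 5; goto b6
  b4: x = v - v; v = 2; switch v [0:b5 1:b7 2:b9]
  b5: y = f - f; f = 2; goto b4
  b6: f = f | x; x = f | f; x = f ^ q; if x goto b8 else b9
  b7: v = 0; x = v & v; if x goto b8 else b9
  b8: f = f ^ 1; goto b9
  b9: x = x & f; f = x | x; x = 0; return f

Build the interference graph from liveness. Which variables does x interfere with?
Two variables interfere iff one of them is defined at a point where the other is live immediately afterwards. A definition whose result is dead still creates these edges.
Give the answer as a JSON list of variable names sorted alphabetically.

Answer: ["f", "q", "v"]

Derivation:
Block summaries:
  b0: def={q,v,x} ue=∅
  b1: def={f,v} ue={q}
  b2: def={f} ue=∅
  b3: def={f,q} ue=∅
  b4: def={v,x} ue={v}
  b5: def={f,y} ue={f}
  b6: def={f,x} ue={f,q,x}
  b7: def={v,x} ue=∅
  b8: def={f} ue={f}
  b9: def={f,x} ue={f,x}

Backward fixpoint:
  b0 li=∅ lo={q,x}
  b1 li={q,x} lo={f,q,v,x}
  b2 li={q,x} lo={f,q,x}
  b3 li={x} lo={f,q,x}
  b4 li={f,v} lo={f,v,x}
  b5 li={f,v} lo={f,v}
  b6 li={f,q,x} lo={f,x}
  b7 li={f} lo={f,x}
  b8 li={f,x} lo={f,x}
  b9 li={f,x} lo=∅

Conflict graph:
  f — {q,v,x}
  q — {f,v,x}
  v — {f,q,x,y}
  x — {f,q,v}
  y — {v}

N(x) = ["f", "q", "v"]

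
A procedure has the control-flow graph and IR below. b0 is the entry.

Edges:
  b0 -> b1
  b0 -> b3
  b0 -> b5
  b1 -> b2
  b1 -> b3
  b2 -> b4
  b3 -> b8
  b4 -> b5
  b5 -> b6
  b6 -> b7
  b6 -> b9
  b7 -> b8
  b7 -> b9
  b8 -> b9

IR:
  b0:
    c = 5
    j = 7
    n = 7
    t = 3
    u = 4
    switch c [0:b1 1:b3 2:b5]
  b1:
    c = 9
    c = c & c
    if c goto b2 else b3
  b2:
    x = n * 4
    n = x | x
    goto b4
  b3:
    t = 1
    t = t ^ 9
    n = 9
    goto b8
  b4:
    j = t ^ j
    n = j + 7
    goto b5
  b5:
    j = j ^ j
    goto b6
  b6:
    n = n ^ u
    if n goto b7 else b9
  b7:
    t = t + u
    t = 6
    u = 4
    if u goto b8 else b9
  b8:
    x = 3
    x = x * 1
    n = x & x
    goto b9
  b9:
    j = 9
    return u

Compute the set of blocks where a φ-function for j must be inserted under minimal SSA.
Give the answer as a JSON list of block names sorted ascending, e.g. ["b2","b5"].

Answer: ["b5", "b8", "b9"]

Analysis:
idom tree: b1←b0 b2←b1 b3←b0 b4←b2 b5←b0 b6←b5 b7←b6 b8←b0 b9←b0
Dom∩ at merges:
  b3: preds {b0,b1}: {b0} ∩ {b0,b1} = {b0}; idom=b0
  b5: preds {b0,b4}: {b0} ∩ {b0,b1,b2,b4} = {b0}; idom=b0
  b8: preds {b3,b7}: {b0,b3} ∩ {b0,b5,b6,b7} = {b0}; idom=b0
  b9: preds {b6,b7,b8}: {b0,b5,b6} ∩ {b0,b5,b6,b7} ∩ {b0,b8} = {b0}; idom=b0

Frontier:
  b3←b0: walk · to b0
  b3←b1: walk b1 to b0
  b5←b0: walk · to b0
  b5←b4: walk b4→b2→b1 to b0
  b8←b3: walk b3 to b0
  b8←b7: walk b7→b6→b5 to b0
  b9←b6: walk b6→b5 to b0
  b9←b7: walk b7→b6→b5 to b0
  b9←b8: walk b8 to b0
  b0: DF=∅
  b1: DF={b3,b5}
  b2: DF={b5}
  b3: DF={b8}
  b4: DF={b5}
  b5: DF={b8,b9}
  b6: DF={b8,b9}
  b7: DF={b8,b9}
  b8: DF={b9}
  b9: DF=∅

φ for j: defs {b0,b4,b5,b9}
  DF⁺ = {b5,b8,b9}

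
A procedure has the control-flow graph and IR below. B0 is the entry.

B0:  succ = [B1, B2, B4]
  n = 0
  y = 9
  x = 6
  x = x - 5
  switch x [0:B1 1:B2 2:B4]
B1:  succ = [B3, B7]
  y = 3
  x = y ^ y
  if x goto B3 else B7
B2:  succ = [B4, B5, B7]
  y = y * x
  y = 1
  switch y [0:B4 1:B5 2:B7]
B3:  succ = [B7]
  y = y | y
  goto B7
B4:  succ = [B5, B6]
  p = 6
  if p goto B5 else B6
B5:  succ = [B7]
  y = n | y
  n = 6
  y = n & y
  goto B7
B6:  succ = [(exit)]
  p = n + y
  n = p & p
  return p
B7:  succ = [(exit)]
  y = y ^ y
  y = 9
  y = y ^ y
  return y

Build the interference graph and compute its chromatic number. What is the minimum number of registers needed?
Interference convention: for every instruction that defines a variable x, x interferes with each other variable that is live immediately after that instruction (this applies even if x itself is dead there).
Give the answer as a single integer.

Answer: 3

Analysis:
def/use:
  B0: {n,x,y} / ∅
  B1: {x,y} / ∅
  B2: {y} / {x,y}
  B3: {y} / {y}
  B4: {p} / ∅
  B5: {n,y} / {n,y}
  B6: {n,p} / {n,y}
  B7: {y} / {y}

Backward fixpoint:
  B0: in=∅ out={n,x,y}
  B1: in=∅ out={y}
  B2: in={n,x,y} out={n,y}
  B3: in={y} out={y}
  B4: in={n,y} out={n,y}
  B5: in={n,y} out={y}
  B6: in={n,y} out=∅
  B7: in={y} out=∅

Conflict graph:
  n — {p,x,y}
  p — {n,y}
  x — {n,y}
  y — {n,p,x}

Colouring:
  {n,p,y} pairwise interfere (3-clique) ⇒ χ ≥ 3
  assign n→R0 p→R2 x→R2 y→R1 — no edge inside a register ⇒ χ ≤ 3
  χ = 3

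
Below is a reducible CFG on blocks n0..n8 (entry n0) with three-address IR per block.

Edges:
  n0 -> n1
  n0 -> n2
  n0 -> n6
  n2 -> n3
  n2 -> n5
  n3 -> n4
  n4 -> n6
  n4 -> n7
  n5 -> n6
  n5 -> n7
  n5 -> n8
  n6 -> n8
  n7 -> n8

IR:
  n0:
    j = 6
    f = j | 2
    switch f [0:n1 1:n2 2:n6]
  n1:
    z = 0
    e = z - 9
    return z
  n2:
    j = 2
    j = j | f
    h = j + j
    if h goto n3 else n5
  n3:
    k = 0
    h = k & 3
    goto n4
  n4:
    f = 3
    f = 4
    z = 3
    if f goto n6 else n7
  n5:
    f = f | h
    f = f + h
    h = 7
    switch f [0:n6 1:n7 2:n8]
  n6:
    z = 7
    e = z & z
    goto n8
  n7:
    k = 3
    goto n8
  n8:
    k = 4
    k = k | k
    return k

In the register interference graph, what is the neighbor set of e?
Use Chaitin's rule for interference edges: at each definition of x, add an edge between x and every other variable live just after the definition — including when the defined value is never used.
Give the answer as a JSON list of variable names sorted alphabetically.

Per-block:
  n0 def {f,j} use ∅
  n1 def {e,z} use ∅
  n2 def {h,j} use {f}
  n3 def {h,k} use ∅
  n4 def {f,z} use ∅
  n5 def {f,h} use {f,h}
  n6 def {e,z} use ∅
  n7 def {k} use ∅
  n8 def {k} use ∅

Liveness:
  n0 li=∅ lo={f}
  n1 li=∅ lo=∅
  n2 li={f} lo={f,h}
  n3 li=∅ lo=∅
  n4 li=∅ lo=∅
  n5 li={f,h} lo=∅
  n6 li=∅ lo=∅
  n7 li=∅ lo=∅
  n8 li=∅ lo=∅

Conflict graph:
  e↔{z}
  f↔{h,j,z}
  h↔{f}
  j↔{f}
  k↔∅
  z↔{e,f}

N(e) = ["z"]

Answer: ["z"]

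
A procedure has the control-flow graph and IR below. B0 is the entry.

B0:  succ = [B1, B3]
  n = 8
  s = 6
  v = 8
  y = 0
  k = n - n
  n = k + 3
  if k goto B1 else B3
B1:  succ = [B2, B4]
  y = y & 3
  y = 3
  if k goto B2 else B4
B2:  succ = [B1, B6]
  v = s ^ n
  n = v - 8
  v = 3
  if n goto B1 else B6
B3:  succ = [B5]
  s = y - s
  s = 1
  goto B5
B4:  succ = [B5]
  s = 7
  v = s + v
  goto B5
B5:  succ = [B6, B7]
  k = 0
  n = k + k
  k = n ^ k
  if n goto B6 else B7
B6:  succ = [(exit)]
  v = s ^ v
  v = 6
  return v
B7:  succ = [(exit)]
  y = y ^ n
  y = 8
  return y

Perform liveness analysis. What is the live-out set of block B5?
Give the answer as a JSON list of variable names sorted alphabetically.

Answer: ["n", "s", "v", "y"]

Working:
Block summaries:
  B0 def {k,n,s,v,y} use ∅
  B1 def {y} use {k,y}
  B2 def {n,v} use {n,s}
  B3 def {s} use {s,y}
  B4 def {s,v} use {v}
  B5 def {k,n} use ∅
  B6 def {v} use {s,v}
  B7 def {y} use {n,y}

Live sets:
  B0 li=∅ lo={k,n,s,v,y}
  B1 li={k,n,s,v,y} lo={k,n,s,v,y}
  B2 li={k,n,s,y} lo={k,n,s,v,y}
  B3 li={s,v,y} lo={s,v,y}
  B4 li={v,y} lo={s,v,y}
  B5 li={s,v,y} lo={n,s,v,y}
  B6 li={s,v} lo=∅
  B7 li={n,y} lo=∅

live-out(B5) = ["n", "s", "v", "y"]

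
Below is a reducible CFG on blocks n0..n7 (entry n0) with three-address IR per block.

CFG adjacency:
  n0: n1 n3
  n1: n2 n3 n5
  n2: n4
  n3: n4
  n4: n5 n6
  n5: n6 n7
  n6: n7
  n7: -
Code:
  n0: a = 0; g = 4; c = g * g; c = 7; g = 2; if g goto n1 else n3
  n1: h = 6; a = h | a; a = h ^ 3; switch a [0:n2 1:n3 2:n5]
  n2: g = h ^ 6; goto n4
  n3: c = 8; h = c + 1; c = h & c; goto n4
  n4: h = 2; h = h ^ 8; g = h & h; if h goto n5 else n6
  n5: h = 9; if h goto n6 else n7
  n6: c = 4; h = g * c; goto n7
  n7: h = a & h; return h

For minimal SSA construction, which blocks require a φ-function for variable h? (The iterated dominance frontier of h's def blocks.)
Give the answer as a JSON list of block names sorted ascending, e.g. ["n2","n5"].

Answer: ["n3", "n4", "n5", "n6", "n7"]

Working:
idom tree: n1←n0 n2←n1 n3←n0 n4←n0 n5←n0 n6←n0 n7←n0
Join-block Dom:
  n3: preds {n0,n1}: {n0} ∩ {n0,n1} = {n0}; idom=n0
  n4: preds {n2,n3}: {n0,n1,n2} ∩ {n0,n3} = {n0}; idom=n0
  n5: preds {n1,n4}: {n0,n1} ∩ {n0,n4} = {n0}; idom=n0
  n6: preds {n4,n5}: {n0,n4} ∩ {n0,n5} = {n0}; idom=n0
  n7: preds {n5,n6}: {n0,n5} ∩ {n0,n6} = {n0}; idom=n0

DF walk-up:
  n3←n0: walk · to n0
  n3←n1: walk n1 to n0
  n4←n2: walk n2→n1 to n0
  n4←n3: walk n3 to n0
  n5←n1: walk n1 to n0
  n5←n4: walk n4 to n0
  n6←n4: walk n4 to n0
  n6←n5: walk n5 to n0
  n7←n5: walk n5 to n0
  n7←n6: walk n6 to n0
  n0: DF=∅
  n1: DF={n3,n4,n5}
  n2: DF={n4}
  n3: DF={n4}
  n4: DF={n5,n6}
  n5: DF={n6,n7}
  n6: DF={n7}
  n7: DF=∅

φ for h: defs {n1,n3,n4,n5,n6,n7}
  DF⁺ = {n3,n4,n5,n6,n7}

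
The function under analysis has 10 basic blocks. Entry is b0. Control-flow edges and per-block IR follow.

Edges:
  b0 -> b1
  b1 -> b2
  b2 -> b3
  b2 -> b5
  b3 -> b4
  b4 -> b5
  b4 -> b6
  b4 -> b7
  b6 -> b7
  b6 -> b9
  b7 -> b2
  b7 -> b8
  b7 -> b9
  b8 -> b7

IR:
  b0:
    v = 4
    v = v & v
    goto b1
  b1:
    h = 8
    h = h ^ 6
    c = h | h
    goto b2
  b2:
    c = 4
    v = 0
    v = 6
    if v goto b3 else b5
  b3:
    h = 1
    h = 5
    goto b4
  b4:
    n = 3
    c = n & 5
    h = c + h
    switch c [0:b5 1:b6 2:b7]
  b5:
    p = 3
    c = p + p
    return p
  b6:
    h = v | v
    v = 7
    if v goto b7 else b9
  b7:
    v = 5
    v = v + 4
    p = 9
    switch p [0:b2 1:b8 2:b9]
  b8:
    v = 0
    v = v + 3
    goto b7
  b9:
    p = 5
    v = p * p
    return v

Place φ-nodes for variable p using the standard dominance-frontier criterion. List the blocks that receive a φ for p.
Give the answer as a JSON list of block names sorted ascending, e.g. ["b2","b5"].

idom tree: b1←b0 b2←b1 b3←b2 b4←b3 b5←b2 b6←b4 b7←b4 b8←b7 b9←b4
Dom∩ at merges:
  b2: preds {b1,b7}: {b0,b1} ∩ {b0,b1,b2,b3,b4,b7} = {b0,b1}; idom=b1
  b5: preds {b2,b4}: {b0,b1,b2} ∩ {b0,b1,b2,b3,b4} = {b0,b1,b2}; idom=b2
  b7: preds {b4,b6,b8}: {b0,b1,b2,b3,b4} ∩ {b0,b1,b2,b3,b4,b6} ∩ {b0,b1,b2,b3,b4,b7,b8} = {b0,b1,b2,b3,b4}; idom=b4
  b9: preds {b6,b7}: {b0,b1,b2,b3,b4,b6} ∩ {b0,b1,b2,b3,b4,b7} = {b0,b1,b2,b3,b4}; idom=b4

DF derivation:
  join b2 pred b1: · stop@b1
  join b2 pred b7: b7→b4→b3→b2 stop@b1
  join b5 pred b2: · stop@b2
  join b5 pred b4: b4→b3 stop@b2
  join b7 pred b4: · stop@b4
  join b7 pred b6: b6 stop@b4
  join b7 pred b8: b8→b7 stop@b4
  join b9 pred b6: b6 stop@b4
  join b9 pred b7: b7 stop@b4
  b0: DF=∅
  b1: DF=∅
  b2: DF={b2}
  b3: DF={b2,b5}
  b4: DF={b2,b5}
  b5: DF=∅
  b6: DF={b7,b9}
  b7: DF={b2,b7,b9}
  b8: DF={b7}
  b9: DF=∅

φ for p: defs {b5,b7,b9}
  DF⁺ = {b2,b7,b9}

Answer: ["b2", "b7", "b9"]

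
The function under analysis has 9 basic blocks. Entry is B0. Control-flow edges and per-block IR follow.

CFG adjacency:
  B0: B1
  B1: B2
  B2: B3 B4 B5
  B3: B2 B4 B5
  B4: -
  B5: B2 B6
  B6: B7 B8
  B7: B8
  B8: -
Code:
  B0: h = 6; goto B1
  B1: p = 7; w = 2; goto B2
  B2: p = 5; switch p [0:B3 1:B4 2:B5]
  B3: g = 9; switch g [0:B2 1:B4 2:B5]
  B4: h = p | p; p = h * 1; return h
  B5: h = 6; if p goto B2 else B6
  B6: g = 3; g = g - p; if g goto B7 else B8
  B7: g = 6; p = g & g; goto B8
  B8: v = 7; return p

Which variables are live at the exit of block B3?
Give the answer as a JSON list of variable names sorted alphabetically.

Per-block:
  B0: {h} / ∅
  B1: {p,w} / ∅
  B2: {p} / ∅
  B3: {g} / ∅
  B4: {h,p} / {p}
  B5: {h} / {p}
  B6: {g} / {p}
  B7: {g,p} / ∅
  B8: {v} / {p}

Liveness:
  B0: in=∅ out=∅
  B1: in=∅ out=∅
  B2: in=∅ out={p}
  B3: in={p} out={p}
  B4: in={p} out=∅
  B5: in={p} out={p}
  B6: in={p} out={p}
  B7: in=∅ out={p}
  B8: in={p} out=∅

live-out(B3) = ["p"]

Answer: ["p"]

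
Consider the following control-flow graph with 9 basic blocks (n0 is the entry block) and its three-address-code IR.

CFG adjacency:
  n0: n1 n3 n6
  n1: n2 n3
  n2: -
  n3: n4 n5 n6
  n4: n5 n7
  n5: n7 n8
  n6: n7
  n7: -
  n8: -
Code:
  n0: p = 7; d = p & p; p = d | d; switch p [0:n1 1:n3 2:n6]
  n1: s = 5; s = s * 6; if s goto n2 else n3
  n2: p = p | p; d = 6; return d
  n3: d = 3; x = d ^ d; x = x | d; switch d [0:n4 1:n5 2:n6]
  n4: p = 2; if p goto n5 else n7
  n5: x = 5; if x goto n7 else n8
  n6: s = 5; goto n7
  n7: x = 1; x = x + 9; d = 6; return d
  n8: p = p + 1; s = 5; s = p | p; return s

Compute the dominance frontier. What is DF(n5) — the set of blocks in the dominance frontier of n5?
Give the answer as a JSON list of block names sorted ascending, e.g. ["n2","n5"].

Answer: ["n7"]

Derivation:
idom tree: n1←n0 n2←n1 n3←n0 n4←n3 n5←n3 n6←n0 n7←n0 n8←n5
Join-block Dom:
  n3: preds {n0,n1}: {n0} ∩ {n0,n1} = {n0}; idom=n0
  n5: preds {n3,n4}: {n0,n3} ∩ {n0,n3,n4} = {n0,n3}; idom=n3
  n6: preds {n0,n3}: {n0} ∩ {n0,n3} = {n0}; idom=n0
  n7: preds {n4,n5,n6}: {n0,n3,n4} ∩ {n0,n3,n5} ∩ {n0,n6} = {n0}; idom=n0

DF walk-up:
  n3←n0: walk · to n0
  n3←n1: walk n1 to n0
  n5←n3: walk · to n3
  n5←n4: walk n4 to n3
  n6←n0: walk · to n0
  n6←n3: walk n3 to n0
  n7←n4: walk n4→n3 to n0
  n7←n5: walk n5→n3 to n0
  n7←n6: walk n6 to n0
  DF(n0)=∅
  DF(n1)={n3}
  DF(n2)=∅
  DF(n3)={n6,n7}
  DF(n4)={n5,n7}
  DF(n5)={n7}
  DF(n6)={n7}
  DF(n7)=∅
  DF(n8)=∅

DF(n5) = ["n7"]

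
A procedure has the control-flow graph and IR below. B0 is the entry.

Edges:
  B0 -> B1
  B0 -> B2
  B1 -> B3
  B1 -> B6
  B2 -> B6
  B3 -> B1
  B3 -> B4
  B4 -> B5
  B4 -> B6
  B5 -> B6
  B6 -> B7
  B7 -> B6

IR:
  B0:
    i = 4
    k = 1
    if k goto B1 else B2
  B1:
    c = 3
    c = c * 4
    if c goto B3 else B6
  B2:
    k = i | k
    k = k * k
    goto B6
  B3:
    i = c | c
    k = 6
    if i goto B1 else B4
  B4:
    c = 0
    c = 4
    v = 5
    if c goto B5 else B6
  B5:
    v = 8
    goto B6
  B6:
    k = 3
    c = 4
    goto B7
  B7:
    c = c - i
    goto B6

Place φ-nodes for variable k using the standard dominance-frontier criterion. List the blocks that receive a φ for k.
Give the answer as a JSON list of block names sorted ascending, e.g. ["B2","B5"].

idom tree: B1←B0 B2←B0 B3←B1 B4←B3 B5←B4 B6←B0 B7←B6
Dom∩ at merges:
  B1: preds {B0,B3}: {B0} ∩ {B0,B1,B3} = {B0}; idom=B0
  B6: preds {B1,B2,B4,B5,B7}: {B0,B1} ∩ {B0,B2} ∩ {B0,B1,B3,B4} ∩ {B0,B1,B3,B4,B5} ∩ {B0,B6,B7} = {B0}; idom=B0

DF walk-up:
  join B1 pred B0: · stop@B0
  join B1 pred B3: B3→B1 stop@B0
  join B6 pred B1: B1 stop@B0
  join B6 pred B2: B2 stop@B0
  join B6 pred B4: B4→B3→B1 stop@B0
  join B6 pred B5: B5→B4→B3→B1 stop@B0
  join B6 pred B7: B7→B6 stop@B0
  B0 → ∅
  B1 → {B1,B6}
  B2 → {B6}
  B3 → {B1,B6}
  B4 → {B6}
  B5 → {B6}
  B6 → {B6}
  B7 → {B6}

φ for k: defs {B0,B2,B3,B6}
  DF⁺ = {B1,B6}

Answer: ["B1", "B6"]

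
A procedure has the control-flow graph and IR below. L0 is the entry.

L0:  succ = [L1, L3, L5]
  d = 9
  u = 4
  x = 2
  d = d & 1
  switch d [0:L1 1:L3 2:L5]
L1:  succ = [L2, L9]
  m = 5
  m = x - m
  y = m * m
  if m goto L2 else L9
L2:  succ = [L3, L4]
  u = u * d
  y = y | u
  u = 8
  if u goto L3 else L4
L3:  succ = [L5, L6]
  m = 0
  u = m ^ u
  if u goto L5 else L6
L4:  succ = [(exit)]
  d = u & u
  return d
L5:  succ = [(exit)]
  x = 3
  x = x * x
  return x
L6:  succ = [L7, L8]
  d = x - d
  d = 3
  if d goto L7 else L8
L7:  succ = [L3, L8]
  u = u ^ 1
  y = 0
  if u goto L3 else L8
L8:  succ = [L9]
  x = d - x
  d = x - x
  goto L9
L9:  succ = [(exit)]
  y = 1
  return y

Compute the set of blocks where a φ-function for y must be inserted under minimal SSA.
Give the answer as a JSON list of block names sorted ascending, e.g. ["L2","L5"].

idom tree: L1←L0 L2←L1 L3←L0 L4←L2 L5←L0 L6←L3 L7←L6 L8←L6 L9←L0
Dom∩ at merges:
  L3: preds {L0,L2,L7}: {L0} ∩ {L0,L1,L2} ∩ {L0,L3,L6,L7} = {L0}; idom=L0
  L5: preds {L0,L3}: {L0} ∩ {L0,L3} = {L0}; idom=L0
  L8: preds {L6,L7}: {L0,L3,L6} ∩ {L0,L3,L6,L7} = {L0,L3,L6}; idom=L6
  L9: preds {L1,L8}: {L0,L1} ∩ {L0,L3,L6,L8} = {L0}; idom=L0

Frontier:
  L3←L0: walk · to L0
  L3←L2: walk L2→L1 to L0
  L3←L7: walk L7→L6→L3 to L0
  L5←L0: walk · to L0
  L5←L3: walk L3 to L0
  L8←L6: walk · to L6
  L8←L7: walk L7 to L6
  L9←L1: walk L1 to L0
  L9←L8: walk L8→L6→L3 to L0
  DF(L0)=∅
  DF(L1)={L3,L9}
  DF(L2)={L3}
  DF(L3)={L3,L5,L9}
  DF(L4)=∅
  DF(L5)=∅
  DF(L6)={L3,L9}
  DF(L7)={L3,L8}
  DF(L8)={L9}
  DF(L9)=∅

φ for y: defs {L1,L2,L7,L9}
  DF⁺ = {L3,L5,L8,L9}

Answer: ["L3", "L5", "L8", "L9"]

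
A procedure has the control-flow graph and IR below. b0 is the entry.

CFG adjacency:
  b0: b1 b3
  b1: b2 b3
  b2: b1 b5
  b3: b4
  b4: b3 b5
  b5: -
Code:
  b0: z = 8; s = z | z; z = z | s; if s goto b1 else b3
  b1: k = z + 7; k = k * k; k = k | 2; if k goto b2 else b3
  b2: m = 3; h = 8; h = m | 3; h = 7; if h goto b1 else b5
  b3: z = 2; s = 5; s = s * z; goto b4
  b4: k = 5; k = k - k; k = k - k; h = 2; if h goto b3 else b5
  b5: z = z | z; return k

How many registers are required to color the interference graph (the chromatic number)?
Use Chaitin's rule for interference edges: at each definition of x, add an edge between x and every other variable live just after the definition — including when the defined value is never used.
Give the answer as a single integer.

Block summaries:
  b0: def={s,z} ue=∅
  b1: def={k} ue={z}
  b2: def={h,m} ue=∅
  b3: def={s,z} ue=∅
  b4: def={h,k} ue=∅
  b5: def={z} ue={k,z}

Backward fixpoint:
  b0: in=∅ out={z}
  b1: in={z} out={k,z}
  b2: in={k,z} out={k,z}
  b3: in=∅ out={z}
  b4: in={z} out={k,z}
  b5: in={k,z} out=∅

Interfere edges:
  h — {k,m,z}
  k — {h,m,z}
  m — {h,k,z}
  s — {z}
  z — {h,k,m,s}

Colouring:
  clique {h,k,m,z} ⇒ need ≥ 4
  assign h→r1 k→r2 m→r3 s→r1 z→r0 — no edge inside a register ⇒ χ ≤ 4
  χ = 4

Answer: 4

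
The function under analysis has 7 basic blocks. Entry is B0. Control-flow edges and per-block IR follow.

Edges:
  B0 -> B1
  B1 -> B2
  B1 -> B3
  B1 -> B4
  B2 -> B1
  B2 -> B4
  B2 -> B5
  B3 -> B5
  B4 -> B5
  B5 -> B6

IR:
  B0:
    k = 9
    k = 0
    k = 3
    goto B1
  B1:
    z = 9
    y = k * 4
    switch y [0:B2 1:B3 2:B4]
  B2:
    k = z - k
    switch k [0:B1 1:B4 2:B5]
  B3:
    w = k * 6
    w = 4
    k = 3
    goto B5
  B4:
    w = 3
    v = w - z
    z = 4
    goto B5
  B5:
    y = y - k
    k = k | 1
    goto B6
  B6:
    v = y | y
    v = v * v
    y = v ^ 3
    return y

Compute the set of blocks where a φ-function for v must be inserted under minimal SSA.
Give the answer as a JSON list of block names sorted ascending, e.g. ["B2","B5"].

idom tree: B1←B0 B2←B1 B3←B1 B4←B1 B5←B1 B6←B5
Dom at joins:
  B1: preds {B0,B2}: {B0} ∩ {B0,B1,B2} = {B0}; idom=B0
  B4: preds {B1,B2}: {B0,B1} ∩ {B0,B1,B2} = {B0,B1}; idom=B1
  B5: preds {B2,B3,B4}: {B0,B1,B2} ∩ {B0,B1,B3} ∩ {B0,B1,B4} = {B0,B1}; idom=B1

DF derivation:
  join B1 pred B0: · stop@B0
  join B1 pred B2: B2→B1 stop@B0
  join B4 pred B1: · stop@B1
  join B4 pred B2: B2 stop@B1
  join B5 pred B2: B2 stop@B1
  join B5 pred B3: B3 stop@B1
  join B5 pred B4: B4 stop@B1
  B0 → ∅
  B1 → {B1}
  B2 → {B1,B4,B5}
  B3 → {B5}
  B4 → {B5}
  B5 → ∅
  B6 → ∅

φ for v: defs {B4,B6}
  DF⁺ = {B5}

Answer: ["B5"]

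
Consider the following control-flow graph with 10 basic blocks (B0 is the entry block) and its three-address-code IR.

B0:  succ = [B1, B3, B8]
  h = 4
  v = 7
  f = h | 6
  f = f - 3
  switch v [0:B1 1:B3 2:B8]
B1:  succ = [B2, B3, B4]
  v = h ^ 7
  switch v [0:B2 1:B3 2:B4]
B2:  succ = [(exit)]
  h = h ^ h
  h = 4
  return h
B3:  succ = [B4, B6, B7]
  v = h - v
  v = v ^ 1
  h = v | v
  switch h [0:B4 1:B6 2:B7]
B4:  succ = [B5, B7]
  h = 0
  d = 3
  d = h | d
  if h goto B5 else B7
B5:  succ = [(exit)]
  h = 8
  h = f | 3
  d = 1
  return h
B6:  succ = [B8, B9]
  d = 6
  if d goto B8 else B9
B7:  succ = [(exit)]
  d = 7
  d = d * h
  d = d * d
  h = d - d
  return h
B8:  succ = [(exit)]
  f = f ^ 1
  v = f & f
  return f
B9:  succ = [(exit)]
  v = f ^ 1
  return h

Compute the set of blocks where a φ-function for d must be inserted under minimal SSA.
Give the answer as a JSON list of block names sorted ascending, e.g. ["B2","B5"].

Answer: ["B7", "B8"]

Derivation:
idom tree: B1←B0 B2←B1 B3←B0 B4←B0 B5←B4 B6←B3 B7←B0 B8←B0 B9←B6
Dom∩ at merges:
  B3: preds {B0,B1}: {B0} ∩ {B0,B1} = {B0}; idom=B0
  B4: preds {B1,B3}: {B0,B1} ∩ {B0,B3} = {B0}; idom=B0
  B7: preds {B3,B4}: {B0,B3} ∩ {B0,B4} = {B0}; idom=B0
  B8: preds {B0,B6}: {B0} ∩ {B0,B3,B6} = {B0}; idom=B0

DF derivation:
  B3←B0: walk · to B0
  B3←B1: walk B1 to B0
  B4←B1: walk B1 to B0
  B4←B3: walk B3 to B0
  B7←B3: walk B3 to B0
  B7←B4: walk B4 to B0
  B8←B0: walk · to B0
  B8←B6: walk B6→B3 to B0
  B0: DF=∅
  B1: DF={B3,B4}
  B2: DF=∅
  B3: DF={B4,B7,B8}
  B4: DF={B7}
  B5: DF=∅
  B6: DF={B8}
  B7: DF=∅
  B8: DF=∅
  B9: DF=∅

φ for d: defs {B4,B5,B6,B7}
  DF⁺ = {B7,B8}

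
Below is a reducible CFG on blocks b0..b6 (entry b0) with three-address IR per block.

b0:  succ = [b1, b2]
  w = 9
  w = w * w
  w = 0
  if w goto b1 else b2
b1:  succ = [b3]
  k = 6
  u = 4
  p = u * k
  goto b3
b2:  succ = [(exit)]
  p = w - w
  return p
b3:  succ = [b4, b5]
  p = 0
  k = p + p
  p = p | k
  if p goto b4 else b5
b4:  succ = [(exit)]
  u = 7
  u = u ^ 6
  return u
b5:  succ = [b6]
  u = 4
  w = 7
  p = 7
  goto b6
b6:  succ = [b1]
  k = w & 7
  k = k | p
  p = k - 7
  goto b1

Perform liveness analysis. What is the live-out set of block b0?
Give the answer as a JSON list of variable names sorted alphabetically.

Answer: ["w"]

Analysis:
def/use:
  b0: def={w} ue=∅
  b1: def={k,p,u} ue=∅
  b2: def={p} ue={w}
  b3: def={k,p} ue=∅
  b4: def={u} ue=∅
  b5: def={p,u,w} ue=∅
  b6: def={k,p} ue={p,w}

Live sets:
  b0 li=∅ lo={w}
  b1 li=∅ lo=∅
  b2 li={w} lo=∅
  b3 li=∅ lo=∅
  b4 li=∅ lo=∅
  b5 li=∅ lo={p,w}
  b6 li={p,w} lo=∅

live-out(b0) = ["w"]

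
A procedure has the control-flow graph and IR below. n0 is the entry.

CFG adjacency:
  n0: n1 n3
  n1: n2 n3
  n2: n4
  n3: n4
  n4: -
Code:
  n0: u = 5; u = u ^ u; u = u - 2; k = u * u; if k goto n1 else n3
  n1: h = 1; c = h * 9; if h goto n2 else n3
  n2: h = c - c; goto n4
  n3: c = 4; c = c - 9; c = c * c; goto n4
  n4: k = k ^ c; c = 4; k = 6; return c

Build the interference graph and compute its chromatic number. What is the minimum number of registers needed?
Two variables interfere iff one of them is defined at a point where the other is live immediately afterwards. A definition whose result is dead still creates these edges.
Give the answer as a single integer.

Answer: 3

Derivation:
Block summaries:
  n0 def {k,u} use ∅
  n1 def {c,h} use ∅
  n2 def {h} use {c}
  n3 def {c} use ∅
  n4 def {c,k} use {c,k}

Liveness:
  n0: in=∅ out={k}
  n1: in={k} out={c,k}
  n2: in={c,k} out={c,k}
  n3: in={k} out={c,k}
  n4: in={c,k} out=∅

Interfere edges:
  c: {h,k}
  h: {c,k}
  k: {c,h}
  u: ∅

Registers:
  {c,h,k} pairwise interfere (3-clique) ⇒ χ ≥ 3
  assign c→r0 h→r1 k→r2 u→r0 — no edge inside a register ⇒ χ ≤ 3
  χ = 3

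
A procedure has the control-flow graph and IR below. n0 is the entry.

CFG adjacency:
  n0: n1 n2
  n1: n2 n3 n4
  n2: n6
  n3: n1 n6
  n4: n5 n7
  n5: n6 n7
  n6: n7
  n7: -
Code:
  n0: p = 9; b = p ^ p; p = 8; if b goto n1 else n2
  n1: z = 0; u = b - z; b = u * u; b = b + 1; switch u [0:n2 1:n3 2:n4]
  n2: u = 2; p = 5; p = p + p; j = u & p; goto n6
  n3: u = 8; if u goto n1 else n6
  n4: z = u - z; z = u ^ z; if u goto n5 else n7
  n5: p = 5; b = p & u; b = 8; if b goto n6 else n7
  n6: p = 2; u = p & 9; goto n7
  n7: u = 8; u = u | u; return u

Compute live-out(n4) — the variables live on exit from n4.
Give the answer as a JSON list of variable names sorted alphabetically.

Answer: ["u"]

Analysis:
Per-block:
  n0: {b,p} / ∅
  n1: {b,u,z} / {b}
  n2: {j,p,u} / ∅
  n3: {u} / ∅
  n4: {z} / {u,z}
  n5: {b,p} / {u}
  n6: {p,u} / ∅
  n7: {u} / ∅

Liveness:
  n0: in=∅ out={b}
  n1: in={b} out={b,u,z}
  n2: in=∅ out=∅
  n3: in={b} out={b}
  n4: in={u,z} out={u}
  n5: in={u} out=∅
  n6: in=∅ out=∅
  n7: in=∅ out=∅

live-out(n4) = ["u"]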